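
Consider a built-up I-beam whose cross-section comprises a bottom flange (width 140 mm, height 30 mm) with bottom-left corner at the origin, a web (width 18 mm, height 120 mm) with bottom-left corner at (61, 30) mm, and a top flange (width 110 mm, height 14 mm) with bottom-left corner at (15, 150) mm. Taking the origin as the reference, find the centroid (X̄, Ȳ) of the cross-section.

Part | A | x̄ᵢ | ȳᵢ | A·x̄ᵢ | A·ȳᵢ
bottom flange | 4200.00 | 70.00 | 15.00 | 294000.00 | 63000.00
web | 2160.00 | 70.00 | 90.00 | 151200.00 | 194400.00
top flange | 1540.00 | 70.00 | 157.00 | 107800.00 | 241780.00
Σ | 7900.00 |  |  | 553000.00 | 499180.00
X̄ = 553000.00 / 7900.00 = 70.00 mm
Ȳ = 499180.00 / 7900.00 = 63.19 mm

X̄ = 70.00 mm, Ȳ = 63.19 mm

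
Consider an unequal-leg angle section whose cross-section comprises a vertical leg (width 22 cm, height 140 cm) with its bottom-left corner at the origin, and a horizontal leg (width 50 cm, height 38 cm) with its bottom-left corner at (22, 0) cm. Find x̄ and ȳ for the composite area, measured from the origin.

vertical leg: A = 22 × 140 = 3080.00, centroid at (11.00, 70.00).
horizontal leg: A = 50 × 38 = 1900.00, centroid at (47.00, 19.00).
ΣA = 4980.00 cm²
ΣAx̄ = (3080.00)(11.00) + (1900.00)(47.00) = 123180.00 cm³
ΣAȳ = (3080.00)(70.00) + (1900.00)(19.00) = 251700.00 cm³
x̄ = 123180.00 / 4980.00 = 24.73 cm
ȳ = 251700.00 / 4980.00 = 50.54 cm

x̄ = 24.73 cm, ȳ = 50.54 cm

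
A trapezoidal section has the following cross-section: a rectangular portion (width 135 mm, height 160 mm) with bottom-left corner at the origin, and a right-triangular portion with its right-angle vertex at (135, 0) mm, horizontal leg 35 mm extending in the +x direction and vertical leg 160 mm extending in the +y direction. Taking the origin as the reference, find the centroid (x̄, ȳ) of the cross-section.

x̄ = 76.58 mm, ȳ = 76.94 mm

rectangular portion: A = 135 × 160 = 21600.00, centroid at (67.50, 80.00).
triangular portion: A = ½·35·160 = 2800.00, centroid at (146.67, 53.33).
ΣA = 24400.00 mm²
ΣAx̄ = (21600.00)(67.50) + (2800.00)(146.67) = 1868666.67 mm³
ΣAȳ = (21600.00)(80.00) + (2800.00)(53.33) = 1877333.33 mm³
x̄ = 1868666.67 / 24400.00 = 76.58 mm
ȳ = 1877333.33 / 24400.00 = 76.94 mm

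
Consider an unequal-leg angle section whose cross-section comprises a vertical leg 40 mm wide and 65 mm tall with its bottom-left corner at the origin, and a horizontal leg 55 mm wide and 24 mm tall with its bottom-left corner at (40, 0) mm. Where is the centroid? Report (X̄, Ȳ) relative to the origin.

X̄ = 35.99 mm, Ȳ = 25.60 mm

Part | A | x̄ᵢ | ȳᵢ | A·x̄ᵢ | A·ȳᵢ
vertical leg | 2600.00 | 20.00 | 32.50 | 52000.00 | 84500.00
horizontal leg | 1320.00 | 67.50 | 12.00 | 89100.00 | 15840.00
Σ | 3920.00 |  |  | 141100.00 | 100340.00
X̄ = 141100.00 / 3920.00 = 35.99 mm
Ȳ = 100340.00 / 3920.00 = 25.60 mm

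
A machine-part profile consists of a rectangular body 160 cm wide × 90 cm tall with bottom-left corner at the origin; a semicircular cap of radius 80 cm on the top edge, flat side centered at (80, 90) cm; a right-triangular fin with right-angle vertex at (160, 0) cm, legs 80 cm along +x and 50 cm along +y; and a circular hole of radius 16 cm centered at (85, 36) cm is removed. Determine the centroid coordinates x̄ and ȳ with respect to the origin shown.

rectangular body: A = 160 × 90 = 14400.00, centroid at (80.00, 45.00).
semicircular top: A = ½π·80² = 10053.10, centroid at (80.00, 123.95).
triangular fin: A = ½·80·50 = 2000.00, centroid at (186.67, 16.67).
hole: A = −π·16² = -804.25, centroid at (85.00, 36.00).
ΣA = 25648.85 cm², ΣAx̄ = 2261220.00 cm³, ΣAȳ = 1898492.43 cm³.
x̄ = 2261220.00/25648.85 = 88.16 cm; ȳ = 1898492.43/25648.85 = 74.02 cm.

x̄ = 88.16 cm, ȳ = 74.02 cm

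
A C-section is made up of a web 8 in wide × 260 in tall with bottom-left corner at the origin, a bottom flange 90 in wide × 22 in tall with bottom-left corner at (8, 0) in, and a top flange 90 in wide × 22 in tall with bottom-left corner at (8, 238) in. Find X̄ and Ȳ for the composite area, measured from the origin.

web: A = 8 × 260 = 2080.00, centroid at (4.00, 130.00).
bottom flange: A = 90 × 22 = 1980.00, centroid at (53.00, 11.00).
top flange: A = 90 × 22 = 1980.00, centroid at (53.00, 249.00).
ΣA = 6040.00 in², ΣAX̄ = 218200.00 in³, ΣAȲ = 785200.00 in³.
X̄ = 218200.00/6040.00 = 36.13 in; Ȳ = 785200.00/6040.00 = 130.00 in.

X̄ = 36.13 in, Ȳ = 130.00 in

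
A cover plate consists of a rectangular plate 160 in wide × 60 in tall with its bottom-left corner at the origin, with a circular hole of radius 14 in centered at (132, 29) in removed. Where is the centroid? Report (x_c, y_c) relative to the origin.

Part | A | x̄ᵢ | ȳᵢ | A·x̄ᵢ | A·ȳᵢ
plate | 9600.00 | 80.00 | 30.00 | 768000.00 | 288000.00
hole | -615.75 | 132.00 | 29.00 | -81279.29 | -17856.81
Σ | 8984.25 |  |  | 686720.71 | 270143.19
x_c = 686720.71 / 8984.25 = 76.44 in
y_c = 270143.19 / 8984.25 = 30.07 in

x_c = 76.44 in, y_c = 30.07 in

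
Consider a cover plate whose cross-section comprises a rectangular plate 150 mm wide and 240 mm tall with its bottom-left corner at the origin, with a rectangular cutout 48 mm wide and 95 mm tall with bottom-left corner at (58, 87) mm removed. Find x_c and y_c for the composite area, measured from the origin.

Part | A | x̄ᵢ | ȳᵢ | A·x̄ᵢ | A·ȳᵢ
plate | 36000.00 | 75.00 | 120.00 | 2700000.00 | 4320000.00
hole | -4560.00 | 82.00 | 134.50 | -373920.00 | -613320.00
Σ | 31440.00 |  |  | 2326080.00 | 3706680.00
x_c = 2326080.00 / 31440.00 = 73.98 mm
y_c = 3706680.00 / 31440.00 = 117.90 mm

x_c = 73.98 mm, y_c = 117.90 mm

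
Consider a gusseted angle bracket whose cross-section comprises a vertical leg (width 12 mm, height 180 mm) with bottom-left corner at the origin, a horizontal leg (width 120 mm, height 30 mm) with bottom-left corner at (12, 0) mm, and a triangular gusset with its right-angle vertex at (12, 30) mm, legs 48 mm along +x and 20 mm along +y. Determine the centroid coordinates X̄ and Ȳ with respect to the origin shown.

Part | A | x̄ᵢ | ȳᵢ | A·x̄ᵢ | A·ȳᵢ
vertical leg | 2160.00 | 6.00 | 90.00 | 12960.00 | 194400.00
horizontal leg | 3600.00 | 72.00 | 15.00 | 259200.00 | 54000.00
gusset | 480.00 | 28.00 | 36.67 | 13440.00 | 17600.00
Σ | 6240.00 |  |  | 285600.00 | 266000.00
X̄ = 285600.00 / 6240.00 = 45.77 mm
Ȳ = 266000.00 / 6240.00 = 42.63 mm

X̄ = 45.77 mm, Ȳ = 42.63 mm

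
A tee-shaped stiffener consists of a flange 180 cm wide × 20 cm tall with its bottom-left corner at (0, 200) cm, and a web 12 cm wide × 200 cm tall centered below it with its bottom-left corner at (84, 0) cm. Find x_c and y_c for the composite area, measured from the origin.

x_c = 90.00 cm, y_c = 166.00 cm

Part | A | x̄ᵢ | ȳᵢ | A·x̄ᵢ | A·ȳᵢ
web | 2400.00 | 90.00 | 100.00 | 216000.00 | 240000.00
flange | 3600.00 | 90.00 | 210.00 | 324000.00 | 756000.00
Σ | 6000.00 |  |  | 540000.00 | 996000.00
x_c = 540000.00 / 6000.00 = 90.00 cm
y_c = 996000.00 / 6000.00 = 166.00 cm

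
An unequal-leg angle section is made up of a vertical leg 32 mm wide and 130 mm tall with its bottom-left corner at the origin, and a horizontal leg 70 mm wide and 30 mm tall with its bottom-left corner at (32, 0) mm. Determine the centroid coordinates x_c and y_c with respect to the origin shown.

vertical leg: A = 32 × 130 = 4160.00, centroid at (16.00, 65.00).
horizontal leg: A = 70 × 30 = 2100.00, centroid at (67.00, 15.00).
ΣA = 6260.00 mm², ΣAx_c = 207260.00 mm³, ΣAy_c = 301900.00 mm³.
x_c = 207260.00/6260.00 = 33.11 mm; y_c = 301900.00/6260.00 = 48.23 mm.

x_c = 33.11 mm, y_c = 48.23 mm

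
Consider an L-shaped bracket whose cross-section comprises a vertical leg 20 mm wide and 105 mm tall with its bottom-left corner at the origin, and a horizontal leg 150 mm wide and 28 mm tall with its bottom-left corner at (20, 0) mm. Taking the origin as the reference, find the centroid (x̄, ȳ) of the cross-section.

Part | A | x̄ᵢ | ȳᵢ | A·x̄ᵢ | A·ȳᵢ
vertical leg | 2100.00 | 10.00 | 52.50 | 21000.00 | 110250.00
horizontal leg | 4200.00 | 95.00 | 14.00 | 399000.00 | 58800.00
Σ | 6300.00 |  |  | 420000.00 | 169050.00
x̄ = 420000.00 / 6300.00 = 66.67 mm
ȳ = 169050.00 / 6300.00 = 26.83 mm

x̄ = 66.67 mm, ȳ = 26.83 mm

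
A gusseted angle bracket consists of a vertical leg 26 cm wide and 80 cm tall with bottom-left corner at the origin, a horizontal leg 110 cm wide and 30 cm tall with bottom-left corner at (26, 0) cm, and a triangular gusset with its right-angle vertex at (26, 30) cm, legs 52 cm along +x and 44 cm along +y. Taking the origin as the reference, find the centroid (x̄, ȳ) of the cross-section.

x̄ = 52.72 cm, ȳ = 28.17 cm

vertical leg: A = 26 × 80 = 2080.00, centroid at (13.00, 40.00).
horizontal leg: A = 110 × 30 = 3300.00, centroid at (81.00, 15.00).
gusset: A = ½·52·44 = 1144.00, centroid at (43.33, 44.67).
ΣA = 6524.00 cm²
ΣAx̄ = (2080.00)(13.00) + (3300.00)(81.00) + (1144.00)(43.33) = 343913.33 cm³
ΣAȳ = (2080.00)(40.00) + (3300.00)(15.00) + (1144.00)(44.67) = 183798.67 cm³
x̄ = 343913.33 / 6524.00 = 52.72 cm
ȳ = 183798.67 / 6524.00 = 28.17 cm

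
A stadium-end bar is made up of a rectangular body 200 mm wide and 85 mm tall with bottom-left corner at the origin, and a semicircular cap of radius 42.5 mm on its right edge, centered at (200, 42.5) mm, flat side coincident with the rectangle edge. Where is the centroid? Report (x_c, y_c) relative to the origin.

x_c = 116.88 mm, y_c = 42.50 mm

rectangular body: A = 200 × 85 = 17000.00, centroid at (100.00, 42.50).
semicircular end: A = ½π·42.5² = 2837.25, centroid at (218.04, 42.50).
ΣA = 19837.25 mm²
ΣAx_c = (17000.00)(100.00) + (2837.25)(218.04) = 2318627.26 mm³
ΣAy_c = (17000.00)(42.50) + (2837.25)(42.50) = 843083.16 mm³
x_c = 2318627.26 / 19837.25 = 116.88 mm
y_c = 843083.16 / 19837.25 = 42.50 mm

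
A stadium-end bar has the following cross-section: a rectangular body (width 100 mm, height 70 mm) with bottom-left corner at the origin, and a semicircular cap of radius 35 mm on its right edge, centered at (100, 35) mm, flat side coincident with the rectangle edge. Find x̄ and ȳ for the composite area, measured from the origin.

x̄ = 63.98 mm, ȳ = 35.00 mm

rectangular body: A = 100 × 70 = 7000.00, centroid at (50.00, 35.00).
semicircular end: A = ½π·35² = 1924.23, centroid at (114.85, 35.00).
ΣA = 8924.23 mm², ΣAx̄ = 571005.88 mm³, ΣAȳ = 312347.89 mm³.
x̄ = 571005.88/8924.23 = 63.98 mm; ȳ = 312347.89/8924.23 = 35.00 mm.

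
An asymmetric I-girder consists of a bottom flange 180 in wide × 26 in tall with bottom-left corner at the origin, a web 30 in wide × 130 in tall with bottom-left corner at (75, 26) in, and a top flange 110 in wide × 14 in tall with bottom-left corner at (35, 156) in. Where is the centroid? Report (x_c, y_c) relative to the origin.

bottom flange: A = 180 × 26 = 4680.00, centroid at (90.00, 13.00).
web: A = 30 × 130 = 3900.00, centroid at (90.00, 91.00).
top flange: A = 110 × 14 = 1540.00, centroid at (90.00, 163.00).
ΣA = 10120.00 in²
ΣAx_c = (4680.00)(90.00) + (3900.00)(90.00) + (1540.00)(90.00) = 910800.00 in³
ΣAy_c = (4680.00)(13.00) + (3900.00)(91.00) + (1540.00)(163.00) = 666760.00 in³
x_c = 910800.00 / 10120.00 = 90.00 in
y_c = 666760.00 / 10120.00 = 65.89 in

x_c = 90.00 in, y_c = 65.89 in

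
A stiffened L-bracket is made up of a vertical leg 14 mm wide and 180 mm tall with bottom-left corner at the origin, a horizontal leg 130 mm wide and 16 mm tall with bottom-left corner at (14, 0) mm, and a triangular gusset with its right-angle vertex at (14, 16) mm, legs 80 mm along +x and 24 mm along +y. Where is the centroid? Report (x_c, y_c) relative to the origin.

x_c = 39.75 mm, y_c = 47.93 mm

vertical leg: A = 14 × 180 = 2520.00, centroid at (7.00, 90.00).
horizontal leg: A = 130 × 16 = 2080.00, centroid at (79.00, 8.00).
gusset: A = ½·80·24 = 960.00, centroid at (40.67, 24.00).
ΣA = 5560.00 mm², ΣAx_c = 221000.00 mm³, ΣAy_c = 266480.00 mm³.
x_c = 221000.00/5560.00 = 39.75 mm; y_c = 266480.00/5560.00 = 47.93 mm.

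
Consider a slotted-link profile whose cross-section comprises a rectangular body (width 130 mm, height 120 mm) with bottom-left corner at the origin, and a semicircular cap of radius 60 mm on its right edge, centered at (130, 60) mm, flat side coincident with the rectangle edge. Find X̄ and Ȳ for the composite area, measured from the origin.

rectangular body: A = 130 × 120 = 15600.00, centroid at (65.00, 60.00).
semicircular end: A = ½π·60² = 5654.87, centroid at (155.46, 60.00).
ΣA = 21254.87 mm², ΣAX̄ = 1893132.68 mm³, ΣAȲ = 1275292.01 mm³.
X̄ = 1893132.68/21254.87 = 89.07 mm; Ȳ = 1275292.01/21254.87 = 60.00 mm.

X̄ = 89.07 mm, Ȳ = 60.00 mm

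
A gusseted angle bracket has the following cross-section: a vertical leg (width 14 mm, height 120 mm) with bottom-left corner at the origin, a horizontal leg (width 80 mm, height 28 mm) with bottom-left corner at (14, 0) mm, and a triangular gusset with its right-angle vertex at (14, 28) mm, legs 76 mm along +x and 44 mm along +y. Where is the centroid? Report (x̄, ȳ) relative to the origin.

x̄ = 35.49 mm, ȳ = 36.39 mm

Part | A | x̄ᵢ | ȳᵢ | A·x̄ᵢ | A·ȳᵢ
vertical leg | 1680.00 | 7.00 | 60.00 | 11760.00 | 100800.00
horizontal leg | 2240.00 | 54.00 | 14.00 | 120960.00 | 31360.00
gusset | 1672.00 | 39.33 | 42.67 | 65765.33 | 71338.67
Σ | 5592.00 |  |  | 198485.33 | 203498.67
x̄ = 198485.33 / 5592.00 = 35.49 mm
ȳ = 203498.67 / 5592.00 = 36.39 mm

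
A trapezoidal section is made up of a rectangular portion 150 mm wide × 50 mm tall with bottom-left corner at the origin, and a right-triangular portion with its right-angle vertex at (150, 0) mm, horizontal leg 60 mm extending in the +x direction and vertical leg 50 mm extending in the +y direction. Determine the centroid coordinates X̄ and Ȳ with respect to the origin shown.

Part | A | x̄ᵢ | ȳᵢ | A·x̄ᵢ | A·ȳᵢ
rectangular portion | 7500.00 | 75.00 | 25.00 | 562500.00 | 187500.00
triangular portion | 1500.00 | 170.00 | 16.67 | 255000.00 | 25000.00
Σ | 9000.00 |  |  | 817500.00 | 212500.00
X̄ = 817500.00 / 9000.00 = 90.83 mm
Ȳ = 212500.00 / 9000.00 = 23.61 mm

X̄ = 90.83 mm, Ȳ = 23.61 mm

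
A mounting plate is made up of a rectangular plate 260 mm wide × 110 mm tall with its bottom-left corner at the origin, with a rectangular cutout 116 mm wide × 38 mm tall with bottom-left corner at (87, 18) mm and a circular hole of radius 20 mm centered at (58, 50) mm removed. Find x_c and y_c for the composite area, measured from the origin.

plate: A = 260 × 110 = 28600.00, centroid at (130.00, 55.00).
hole 1: A = −(116 × 38) = -4408.00, centroid at (145.00, 37.00).
hole 2: A = −π·20² = -1256.64, centroid at (58.00, 50.00).
ΣA = 22935.36 mm²
ΣAx_c = (28600.00)(130.00) + (-4408.00)(145.00) + (-1256.64)(58.00) = 3005955.05 mm³
ΣAy_c = (28600.00)(55.00) + (-4408.00)(37.00) + (-1256.64)(50.00) = 1347072.15 mm³
x_c = 3005955.05 / 22935.36 = 131.06 mm
y_c = 1347072.15 / 22935.36 = 58.73 mm

x_c = 131.06 mm, y_c = 58.73 mm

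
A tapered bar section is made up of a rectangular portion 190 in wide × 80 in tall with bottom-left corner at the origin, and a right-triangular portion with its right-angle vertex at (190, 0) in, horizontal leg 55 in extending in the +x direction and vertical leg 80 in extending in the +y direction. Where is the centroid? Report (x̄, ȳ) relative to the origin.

x̄ = 109.33 in, ȳ = 38.31 in

rectangular portion: A = 190 × 80 = 15200.00, centroid at (95.00, 40.00).
triangular portion: A = ½·55·80 = 2200.00, centroid at (208.33, 26.67).
ΣA = 17400.00 in², ΣAx̄ = 1902333.33 in³, ΣAȳ = 666666.67 in³.
x̄ = 1902333.33/17400.00 = 109.33 in; ȳ = 666666.67/17400.00 = 38.31 in.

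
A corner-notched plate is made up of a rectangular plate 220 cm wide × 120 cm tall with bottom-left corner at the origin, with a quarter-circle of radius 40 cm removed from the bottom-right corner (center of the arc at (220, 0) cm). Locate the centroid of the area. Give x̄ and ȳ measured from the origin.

x̄ = 105.35 cm, ȳ = 62.15 cm

plate: A = 220 × 120 = 26400.00, centroid at (110.00, 60.00).
removed quarter-circle: A = −¼π·40² = -1256.64, centroid at (203.02, 16.98).
ΣA = 25143.36 cm²
ΣAx̄ = (26400.00)(110.00) + (-1256.64)(203.02) = 2648873.18 cm³
ΣAȳ = (26400.00)(60.00) + (-1256.64)(16.98) = 1562666.67 cm³
x̄ = 2648873.18 / 25143.36 = 105.35 cm
ȳ = 1562666.67 / 25143.36 = 62.15 cm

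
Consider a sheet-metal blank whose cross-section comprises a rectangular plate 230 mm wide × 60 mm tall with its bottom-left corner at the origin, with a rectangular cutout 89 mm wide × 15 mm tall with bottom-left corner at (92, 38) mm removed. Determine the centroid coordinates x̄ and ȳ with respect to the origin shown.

plate: A = 230 × 60 = 13800.00, centroid at (115.00, 30.00).
hole: A = −(89 × 15) = -1335.00, centroid at (136.50, 45.50).
ΣA = 12465.00 mm², ΣAx̄ = 1404772.50 mm³, ΣAȳ = 353257.50 mm³.
x̄ = 1404772.50/12465.00 = 112.70 mm; ȳ = 353257.50/12465.00 = 28.34 mm.

x̄ = 112.70 mm, ȳ = 28.34 mm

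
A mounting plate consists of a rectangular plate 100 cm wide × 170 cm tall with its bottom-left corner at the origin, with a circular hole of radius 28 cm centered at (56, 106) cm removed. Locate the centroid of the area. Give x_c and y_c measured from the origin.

x_c = 48.98 cm, y_c = 81.44 cm

plate: A = 100 × 170 = 17000.00, centroid at (50.00, 85.00).
hole: A = −π·28² = -2463.01, centroid at (56.00, 106.00).
ΣA = 14536.99 cm²
ΣAx_c = (17000.00)(50.00) + (-2463.01)(56.00) = 712071.52 cm³
ΣAy_c = (17000.00)(85.00) + (-2463.01)(106.00) = 1183921.08 cm³
x_c = 712071.52 / 14536.99 = 48.98 cm
y_c = 1183921.08 / 14536.99 = 81.44 cm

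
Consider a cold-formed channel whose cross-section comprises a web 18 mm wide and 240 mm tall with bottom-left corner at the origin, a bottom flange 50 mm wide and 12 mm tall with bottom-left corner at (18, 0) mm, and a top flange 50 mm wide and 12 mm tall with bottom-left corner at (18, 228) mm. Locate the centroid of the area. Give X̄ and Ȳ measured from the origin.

X̄ = 16.39 mm, Ȳ = 120.00 mm

Part | A | x̄ᵢ | ȳᵢ | A·x̄ᵢ | A·ȳᵢ
web | 4320.00 | 9.00 | 120.00 | 38880.00 | 518400.00
bottom flange | 600.00 | 43.00 | 6.00 | 25800.00 | 3600.00
top flange | 600.00 | 43.00 | 234.00 | 25800.00 | 140400.00
Σ | 5520.00 |  |  | 90480.00 | 662400.00
X̄ = 90480.00 / 5520.00 = 16.39 mm
Ȳ = 662400.00 / 5520.00 = 120.00 mm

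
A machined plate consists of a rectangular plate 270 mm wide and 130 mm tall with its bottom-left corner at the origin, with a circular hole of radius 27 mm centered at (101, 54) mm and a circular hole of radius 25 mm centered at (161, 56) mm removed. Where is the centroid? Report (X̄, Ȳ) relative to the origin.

plate: A = 270 × 130 = 35100.00, centroid at (135.00, 65.00).
hole 1: A = −π·27² = -2290.22, centroid at (101.00, 54.00).
hole 2: A = −π·25² = -1963.50, centroid at (161.00, 56.00).
ΣA = 30846.28 mm²
ΣAX̄ = (35100.00)(135.00) + (-2290.22)(101.00) + (-1963.50)(161.00) = 4191064.91 mm³
ΣAȲ = (35100.00)(65.00) + (-2290.22)(54.00) + (-1963.50)(56.00) = 2047872.32 mm³
X̄ = 4191064.91 / 30846.28 = 135.87 mm
Ȳ = 2047872.32 / 30846.28 = 66.39 mm

X̄ = 135.87 mm, Ȳ = 66.39 mm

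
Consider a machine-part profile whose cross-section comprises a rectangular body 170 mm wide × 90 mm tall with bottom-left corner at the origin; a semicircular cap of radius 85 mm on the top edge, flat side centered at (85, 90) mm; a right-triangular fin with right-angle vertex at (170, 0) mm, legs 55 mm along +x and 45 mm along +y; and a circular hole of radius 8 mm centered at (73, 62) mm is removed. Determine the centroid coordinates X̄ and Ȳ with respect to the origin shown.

rectangular body: A = 170 × 90 = 15300.00, centroid at (85.00, 45.00).
semicircular top: A = ½π·85² = 11349.00, centroid at (85.00, 126.08).
triangular fin: A = ½·55·45 = 1237.50, centroid at (188.33, 15.00).
hole: A = −π·8² = -201.06, centroid at (73.00, 62.00).
ΣA = 27685.44 mm², ΣAX̄ = 2483550.27 mm³, ΣAȲ = 2125423.64 mm³.
X̄ = 2483550.27/27685.44 = 89.71 mm; Ȳ = 2125423.64/27685.44 = 76.77 mm.

X̄ = 89.71 mm, Ȳ = 76.77 mm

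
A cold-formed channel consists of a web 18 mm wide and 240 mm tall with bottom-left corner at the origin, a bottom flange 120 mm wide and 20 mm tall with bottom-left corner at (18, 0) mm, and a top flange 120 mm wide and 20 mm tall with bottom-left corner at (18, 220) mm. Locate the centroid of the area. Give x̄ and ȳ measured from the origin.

x̄ = 45.32 mm, ȳ = 120.00 mm

Part | A | x̄ᵢ | ȳᵢ | A·x̄ᵢ | A·ȳᵢ
web | 4320.00 | 9.00 | 120.00 | 38880.00 | 518400.00
bottom flange | 2400.00 | 78.00 | 10.00 | 187200.00 | 24000.00
top flange | 2400.00 | 78.00 | 230.00 | 187200.00 | 552000.00
Σ | 9120.00 |  |  | 413280.00 | 1094400.00
x̄ = 413280.00 / 9120.00 = 45.32 mm
ȳ = 1094400.00 / 9120.00 = 120.00 mm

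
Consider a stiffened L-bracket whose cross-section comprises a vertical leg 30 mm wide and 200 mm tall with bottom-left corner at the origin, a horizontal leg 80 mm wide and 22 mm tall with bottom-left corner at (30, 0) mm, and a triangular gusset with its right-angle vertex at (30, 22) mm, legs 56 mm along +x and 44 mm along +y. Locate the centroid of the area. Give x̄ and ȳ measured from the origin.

Part | A | x̄ᵢ | ȳᵢ | A·x̄ᵢ | A·ȳᵢ
vertical leg | 6000.00 | 15.00 | 100.00 | 90000.00 | 600000.00
horizontal leg | 1760.00 | 70.00 | 11.00 | 123200.00 | 19360.00
gusset | 1232.00 | 48.67 | 36.67 | 59957.33 | 45173.33
Σ | 8992.00 |  |  | 273157.33 | 664533.33
x̄ = 273157.33 / 8992.00 = 30.38 mm
ȳ = 664533.33 / 8992.00 = 73.90 mm

x̄ = 30.38 mm, ȳ = 73.90 mm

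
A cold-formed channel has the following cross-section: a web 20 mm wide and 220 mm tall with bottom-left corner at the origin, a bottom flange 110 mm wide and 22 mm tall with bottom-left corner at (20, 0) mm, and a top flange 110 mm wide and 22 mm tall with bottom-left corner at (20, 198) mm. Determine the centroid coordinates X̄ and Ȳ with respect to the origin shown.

X̄ = 44.05 mm, Ȳ = 110.00 mm

web: A = 20 × 220 = 4400.00, centroid at (10.00, 110.00).
bottom flange: A = 110 × 22 = 2420.00, centroid at (75.00, 11.00).
top flange: A = 110 × 22 = 2420.00, centroid at (75.00, 209.00).
ΣA = 9240.00 mm²
ΣAX̄ = (4400.00)(10.00) + (2420.00)(75.00) + (2420.00)(75.00) = 407000.00 mm³
ΣAȲ = (4400.00)(110.00) + (2420.00)(11.00) + (2420.00)(209.00) = 1016400.00 mm³
X̄ = 407000.00 / 9240.00 = 44.05 mm
Ȳ = 1016400.00 / 9240.00 = 110.00 mm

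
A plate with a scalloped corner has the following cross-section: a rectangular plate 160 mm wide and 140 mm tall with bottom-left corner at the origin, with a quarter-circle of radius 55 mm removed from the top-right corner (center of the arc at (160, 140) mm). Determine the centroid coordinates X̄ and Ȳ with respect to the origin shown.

plate: A = 160 × 140 = 22400.00, centroid at (80.00, 70.00).
removed quarter-circle: A = −¼π·55² = -2375.83, centroid at (136.66, 116.66).
ΣA = 20024.17 mm², ΣAX̄ = 1467325.62 mm³, ΣAȲ = 1290842.21 mm³.
X̄ = 1467325.62/20024.17 = 73.28 mm; Ȳ = 1290842.21/20024.17 = 64.46 mm.

X̄ = 73.28 mm, Ȳ = 64.46 mm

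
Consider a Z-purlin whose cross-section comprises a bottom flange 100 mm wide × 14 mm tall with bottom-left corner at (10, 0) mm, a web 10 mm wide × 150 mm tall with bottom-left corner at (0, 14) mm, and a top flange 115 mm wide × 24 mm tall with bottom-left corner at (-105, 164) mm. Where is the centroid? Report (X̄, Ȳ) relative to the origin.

X̄ = -7.00 mm, Ȳ = 111.14 mm

bottom flange: A = 100 × 14 = 1400.00, centroid at (60.00, 7.00).
web: A = 10 × 150 = 1500.00, centroid at (5.00, 89.00).
top flange: A = 115 × 24 = 2760.00, centroid at (-47.50, 176.00).
ΣA = 5660.00 mm²
ΣAX̄ = (1400.00)(60.00) + (1500.00)(5.00) + (2760.00)(-47.50) = -39600.00 mm³
ΣAȲ = (1400.00)(7.00) + (1500.00)(89.00) + (2760.00)(176.00) = 629060.00 mm³
X̄ = -39600.00 / 5660.00 = -7.00 mm
Ȳ = 629060.00 / 5660.00 = 111.14 mm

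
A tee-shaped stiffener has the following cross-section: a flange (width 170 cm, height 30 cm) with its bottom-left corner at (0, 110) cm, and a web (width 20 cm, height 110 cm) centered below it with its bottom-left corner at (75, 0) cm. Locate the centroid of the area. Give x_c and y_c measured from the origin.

web: A = 20 × 110 = 2200.00, centroid at (85.00, 55.00).
flange: A = 170 × 30 = 5100.00, centroid at (85.00, 125.00).
ΣA = 7300.00 cm²
ΣAx_c = (2200.00)(85.00) + (5100.00)(85.00) = 620500.00 cm³
ΣAy_c = (2200.00)(55.00) + (5100.00)(125.00) = 758500.00 cm³
x_c = 620500.00 / 7300.00 = 85.00 cm
y_c = 758500.00 / 7300.00 = 103.90 cm

x_c = 85.00 cm, y_c = 103.90 cm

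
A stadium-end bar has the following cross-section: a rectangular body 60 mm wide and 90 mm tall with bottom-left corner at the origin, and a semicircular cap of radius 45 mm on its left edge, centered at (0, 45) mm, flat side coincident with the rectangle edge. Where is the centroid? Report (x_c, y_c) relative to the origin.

x_c = 11.80 mm, y_c = 45.00 mm

rectangular body: A = 60 × 90 = 5400.00, centroid at (30.00, 45.00).
semicircular end: A = ½π·45² = 3180.86, centroid at (-19.10, 45.00).
ΣA = 8580.86 mm²
ΣAx_c = (5400.00)(30.00) + (3180.86)(-19.10) = 101250.00 mm³
ΣAy_c = (5400.00)(45.00) + (3180.86)(45.00) = 386138.82 mm³
x_c = 101250.00 / 8580.86 = 11.80 mm
y_c = 386138.82 / 8580.86 = 45.00 mm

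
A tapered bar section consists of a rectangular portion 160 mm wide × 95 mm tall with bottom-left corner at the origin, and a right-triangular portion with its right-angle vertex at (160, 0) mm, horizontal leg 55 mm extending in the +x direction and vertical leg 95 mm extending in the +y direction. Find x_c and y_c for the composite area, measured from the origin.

Part | A | x̄ᵢ | ȳᵢ | A·x̄ᵢ | A·ȳᵢ
rectangular portion | 15200.00 | 80.00 | 47.50 | 1216000.00 | 722000.00
triangular portion | 2612.50 | 178.33 | 31.67 | 465895.83 | 82729.17
Σ | 17812.50 |  |  | 1681895.83 | 804729.17
x_c = 1681895.83 / 17812.50 = 94.42 mm
y_c = 804729.17 / 17812.50 = 45.18 mm

x_c = 94.42 mm, y_c = 45.18 mm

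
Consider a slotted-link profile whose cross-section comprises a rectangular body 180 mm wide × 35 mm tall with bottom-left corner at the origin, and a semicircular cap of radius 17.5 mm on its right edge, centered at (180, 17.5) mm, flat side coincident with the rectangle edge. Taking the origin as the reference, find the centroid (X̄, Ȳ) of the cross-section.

Part | A | x̄ᵢ | ȳᵢ | A·x̄ᵢ | A·ȳᵢ
rectangular body | 6300.00 | 90.00 | 17.50 | 567000.00 | 110250.00
semicircular end | 481.06 | 187.43 | 17.50 | 90163.06 | 8418.49
Σ | 6781.06 |  |  | 657163.06 | 118668.49
X̄ = 657163.06 / 6781.06 = 96.91 mm
Ȳ = 118668.49 / 6781.06 = 17.50 mm

X̄ = 96.91 mm, Ȳ = 17.50 mm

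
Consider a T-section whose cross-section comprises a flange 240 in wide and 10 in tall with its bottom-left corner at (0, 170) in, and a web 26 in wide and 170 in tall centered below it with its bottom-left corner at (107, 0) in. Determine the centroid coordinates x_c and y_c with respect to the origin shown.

x_c = 120.00 in, y_c = 116.67 in

web: A = 26 × 170 = 4420.00, centroid at (120.00, 85.00).
flange: A = 240 × 10 = 2400.00, centroid at (120.00, 175.00).
ΣA = 6820.00 in²
ΣAx_c = (4420.00)(120.00) + (2400.00)(120.00) = 818400.00 in³
ΣAy_c = (4420.00)(85.00) + (2400.00)(175.00) = 795700.00 in³
x_c = 818400.00 / 6820.00 = 120.00 in
y_c = 795700.00 / 6820.00 = 116.67 in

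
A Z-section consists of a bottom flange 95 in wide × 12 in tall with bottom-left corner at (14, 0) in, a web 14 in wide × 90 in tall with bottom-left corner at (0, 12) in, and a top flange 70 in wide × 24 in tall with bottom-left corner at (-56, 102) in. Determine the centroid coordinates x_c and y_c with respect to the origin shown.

x_c = 10.70 in, y_c = 66.22 in

Part | A | x̄ᵢ | ȳᵢ | A·x̄ᵢ | A·ȳᵢ
bottom flange | 1140.00 | 61.50 | 6.00 | 70110.00 | 6840.00
web | 1260.00 | 7.00 | 57.00 | 8820.00 | 71820.00
top flange | 1680.00 | -21.00 | 114.00 | -35280.00 | 191520.00
Σ | 4080.00 |  |  | 43650.00 | 270180.00
x_c = 43650.00 / 4080.00 = 10.70 in
y_c = 270180.00 / 4080.00 = 66.22 in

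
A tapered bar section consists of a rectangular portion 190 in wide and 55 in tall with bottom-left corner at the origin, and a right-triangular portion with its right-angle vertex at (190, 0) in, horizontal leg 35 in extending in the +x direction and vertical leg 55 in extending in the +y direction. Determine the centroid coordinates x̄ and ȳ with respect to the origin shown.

x̄ = 104.00 in, ȳ = 26.73 in

rectangular portion: A = 190 × 55 = 10450.00, centroid at (95.00, 27.50).
triangular portion: A = ½·35·55 = 962.50, centroid at (201.67, 18.33).
ΣA = 11412.50 in², ΣAx̄ = 1186854.17 in³, ΣAȳ = 305020.83 in³.
x̄ = 1186854.17/11412.50 = 104.00 in; ȳ = 305020.83/11412.50 = 26.73 in.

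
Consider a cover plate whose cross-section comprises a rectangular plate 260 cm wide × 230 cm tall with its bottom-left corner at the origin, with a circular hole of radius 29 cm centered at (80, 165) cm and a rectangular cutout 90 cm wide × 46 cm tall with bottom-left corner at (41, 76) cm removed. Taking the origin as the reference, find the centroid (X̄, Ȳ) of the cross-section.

plate: A = 260 × 230 = 59800.00, centroid at (130.00, 115.00).
hole 1: A = −π·29² = -2642.08, centroid at (80.00, 165.00).
hole 2: A = −(90 × 46) = -4140.00, centroid at (86.00, 99.00).
ΣA = 53017.92 cm², ΣAX̄ = 7206593.65 cm³, ΣAȲ = 6031196.90 cm³.
X̄ = 7206593.65/53017.92 = 135.93 cm; Ȳ = 6031196.90/53017.92 = 113.76 cm.

X̄ = 135.93 cm, Ȳ = 113.76 cm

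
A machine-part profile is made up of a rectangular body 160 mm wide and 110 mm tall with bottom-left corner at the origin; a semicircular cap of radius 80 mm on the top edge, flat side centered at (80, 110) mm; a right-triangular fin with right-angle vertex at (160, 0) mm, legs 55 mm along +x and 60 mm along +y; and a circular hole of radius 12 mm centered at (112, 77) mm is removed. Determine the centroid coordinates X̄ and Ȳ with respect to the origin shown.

rectangular body: A = 160 × 110 = 17600.00, centroid at (80.00, 55.00).
semicircular top: A = ½π·80² = 10053.10, centroid at (80.00, 143.95).
triangular fin: A = ½·55·60 = 1650.00, centroid at (178.33, 20.00).
hole: A = −π·12² = -452.39, centroid at (112.00, 77.00).
ΣA = 28850.71 mm², ΣAX̄ = 2455830.11 mm³, ΣAȲ = 2413339.97 mm³.
X̄ = 2455830.11/28850.71 = 85.12 mm; Ȳ = 2413339.97/28850.71 = 83.65 mm.

X̄ = 85.12 mm, Ȳ = 83.65 mm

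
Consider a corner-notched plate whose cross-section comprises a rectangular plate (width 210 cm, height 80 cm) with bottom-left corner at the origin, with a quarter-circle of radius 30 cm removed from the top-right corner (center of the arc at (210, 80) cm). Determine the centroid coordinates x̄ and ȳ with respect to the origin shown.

x̄ = 100.95 cm, ȳ = 38.80 cm

plate: A = 210 × 80 = 16800.00, centroid at (105.00, 40.00).
removed quarter-circle: A = −¼π·30² = -706.86, centroid at (197.27, 67.27).
ΣA = 16093.14 cm², ΣAx̄ = 1624559.75 cm³, ΣAȳ = 624451.33 cm³.
x̄ = 1624559.75/16093.14 = 100.95 cm; ȳ = 624451.33/16093.14 = 38.80 cm.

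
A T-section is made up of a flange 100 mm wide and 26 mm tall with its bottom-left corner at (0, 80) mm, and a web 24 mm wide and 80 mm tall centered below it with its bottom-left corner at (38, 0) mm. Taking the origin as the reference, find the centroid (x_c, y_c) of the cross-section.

Part | A | x̄ᵢ | ȳᵢ | A·x̄ᵢ | A·ȳᵢ
web | 1920.00 | 50.00 | 40.00 | 96000.00 | 76800.00
flange | 2600.00 | 50.00 | 93.00 | 130000.00 | 241800.00
Σ | 4520.00 |  |  | 226000.00 | 318600.00
x_c = 226000.00 / 4520.00 = 50.00 mm
y_c = 318600.00 / 4520.00 = 70.49 mm

x_c = 50.00 mm, y_c = 70.49 mm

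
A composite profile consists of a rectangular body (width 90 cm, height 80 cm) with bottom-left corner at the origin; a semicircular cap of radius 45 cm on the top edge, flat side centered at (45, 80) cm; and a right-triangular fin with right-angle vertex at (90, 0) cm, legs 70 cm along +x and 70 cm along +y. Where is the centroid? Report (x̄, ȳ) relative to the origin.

rectangular body: A = 90 × 80 = 7200.00, centroid at (45.00, 40.00).
semicircular top: A = ½π·45² = 3180.86, centroid at (45.00, 99.10).
triangular fin: A = ½·70·70 = 2450.00, centroid at (113.33, 23.33).
ΣA = 12830.86 cm²
ΣAx̄ = (7200.00)(45.00) + (3180.86)(45.00) + (2450.00)(113.33) = 744805.48 cm³
ΣAȳ = (7200.00)(40.00) + (3180.86)(99.10) + (2450.00)(23.33) = 660385.67 cm³
x̄ = 744805.48 / 12830.86 = 58.05 cm
ȳ = 660385.67 / 12830.86 = 51.47 cm

x̄ = 58.05 cm, ȳ = 51.47 cm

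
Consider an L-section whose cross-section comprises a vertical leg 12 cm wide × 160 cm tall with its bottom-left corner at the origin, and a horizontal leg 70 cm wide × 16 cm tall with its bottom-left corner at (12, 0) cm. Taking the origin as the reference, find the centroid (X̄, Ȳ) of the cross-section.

vertical leg: A = 12 × 160 = 1920.00, centroid at (6.00, 80.00).
horizontal leg: A = 70 × 16 = 1120.00, centroid at (47.00, 8.00).
ΣA = 3040.00 cm²
ΣAX̄ = (1920.00)(6.00) + (1120.00)(47.00) = 64160.00 cm³
ΣAȲ = (1920.00)(80.00) + (1120.00)(8.00) = 162560.00 cm³
X̄ = 64160.00 / 3040.00 = 21.11 cm
Ȳ = 162560.00 / 3040.00 = 53.47 cm

X̄ = 21.11 cm, Ȳ = 53.47 cm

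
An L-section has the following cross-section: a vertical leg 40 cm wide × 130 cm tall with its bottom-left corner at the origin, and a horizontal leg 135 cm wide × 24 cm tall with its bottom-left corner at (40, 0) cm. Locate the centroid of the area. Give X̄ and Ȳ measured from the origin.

vertical leg: A = 40 × 130 = 5200.00, centroid at (20.00, 65.00).
horizontal leg: A = 135 × 24 = 3240.00, centroid at (107.50, 12.00).
ΣA = 8440.00 cm², ΣAX̄ = 452300.00 cm³, ΣAȲ = 376880.00 cm³.
X̄ = 452300.00/8440.00 = 53.59 cm; Ȳ = 376880.00/8440.00 = 44.65 cm.

X̄ = 53.59 cm, Ȳ = 44.65 cm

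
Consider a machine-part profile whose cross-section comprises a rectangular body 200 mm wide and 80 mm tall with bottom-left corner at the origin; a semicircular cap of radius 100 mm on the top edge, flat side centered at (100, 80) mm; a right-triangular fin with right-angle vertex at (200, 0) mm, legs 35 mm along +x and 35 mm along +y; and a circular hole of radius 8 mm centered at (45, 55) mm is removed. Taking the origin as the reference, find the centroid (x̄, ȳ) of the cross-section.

rectangular body: A = 200 × 80 = 16000.00, centroid at (100.00, 40.00).
semicircular top: A = ½π·100² = 15707.96, centroid at (100.00, 122.44).
triangular fin: A = ½·35·35 = 612.50, centroid at (211.67, 11.67).
hole: A = −π·8² = -201.06, centroid at (45.00, 55.00).
ΣA = 32119.40 mm²
ΣAx̄ = (16000.00)(100.00) + (15707.96)(100.00) + (612.50)(211.67) + (-201.06)(45.00) = 3291394.37 mm³
ΣAȳ = (16000.00)(40.00) + (15707.96)(122.44) + (612.50)(11.67) + (-201.06)(55.00) = 2559391.16 mm³
x̄ = 3291394.37 / 32119.40 = 102.47 mm
ȳ = 2559391.16 / 32119.40 = 79.68 mm

x̄ = 102.47 mm, ȳ = 79.68 mm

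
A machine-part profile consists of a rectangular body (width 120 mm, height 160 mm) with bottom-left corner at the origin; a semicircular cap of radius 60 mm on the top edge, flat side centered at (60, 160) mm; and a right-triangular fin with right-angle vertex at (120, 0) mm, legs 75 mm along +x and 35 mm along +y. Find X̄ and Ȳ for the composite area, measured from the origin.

X̄ = 64.26 mm, Ȳ = 99.36 mm

rectangular body: A = 120 × 160 = 19200.00, centroid at (60.00, 80.00).
semicircular top: A = ½π·60² = 5654.87, centroid at (60.00, 185.46).
triangular fin: A = ½·75·35 = 1312.50, centroid at (145.00, 11.67).
ΣA = 26167.37 mm²
ΣAX̄ = (19200.00)(60.00) + (5654.87)(60.00) + (1312.50)(145.00) = 1681604.51 mm³
ΣAȲ = (19200.00)(80.00) + (5654.87)(185.46) + (1312.50)(11.67) = 2600091.18 mm³
X̄ = 1681604.51 / 26167.37 = 64.26 mm
Ȳ = 2600091.18 / 26167.37 = 99.36 mm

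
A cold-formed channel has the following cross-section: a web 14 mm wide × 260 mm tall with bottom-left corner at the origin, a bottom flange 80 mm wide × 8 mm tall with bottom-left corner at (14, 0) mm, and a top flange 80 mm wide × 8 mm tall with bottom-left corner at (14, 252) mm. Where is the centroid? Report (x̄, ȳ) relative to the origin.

x̄ = 19.23 mm, ȳ = 130.00 mm

Part | A | x̄ᵢ | ȳᵢ | A·x̄ᵢ | A·ȳᵢ
web | 3640.00 | 7.00 | 130.00 | 25480.00 | 473200.00
bottom flange | 640.00 | 54.00 | 4.00 | 34560.00 | 2560.00
top flange | 640.00 | 54.00 | 256.00 | 34560.00 | 163840.00
Σ | 4920.00 |  |  | 94600.00 | 639600.00
x̄ = 94600.00 / 4920.00 = 19.23 mm
ȳ = 639600.00 / 4920.00 = 130.00 mm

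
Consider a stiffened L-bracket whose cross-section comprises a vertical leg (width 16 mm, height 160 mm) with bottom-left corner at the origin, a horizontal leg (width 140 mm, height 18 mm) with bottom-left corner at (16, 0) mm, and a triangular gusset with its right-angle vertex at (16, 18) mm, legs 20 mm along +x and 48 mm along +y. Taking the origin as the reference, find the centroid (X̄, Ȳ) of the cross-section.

X̄ = 44.62 mm, Ȳ = 43.85 mm

vertical leg: A = 16 × 160 = 2560.00, centroid at (8.00, 80.00).
horizontal leg: A = 140 × 18 = 2520.00, centroid at (86.00, 9.00).
gusset: A = ½·20·48 = 480.00, centroid at (22.67, 34.00).
ΣA = 5560.00 mm², ΣAX̄ = 248080.00 mm³, ΣAȲ = 243800.00 mm³.
X̄ = 248080.00/5560.00 = 44.62 mm; Ȳ = 243800.00/5560.00 = 43.85 mm.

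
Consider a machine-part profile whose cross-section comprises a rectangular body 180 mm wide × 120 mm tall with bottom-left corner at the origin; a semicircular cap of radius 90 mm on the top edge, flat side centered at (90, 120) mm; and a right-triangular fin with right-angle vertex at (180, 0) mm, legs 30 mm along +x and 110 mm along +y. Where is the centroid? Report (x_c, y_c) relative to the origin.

x_c = 94.59 mm, y_c = 93.66 mm

rectangular body: A = 180 × 120 = 21600.00, centroid at (90.00, 60.00).
semicircular top: A = ½π·90² = 12723.45, centroid at (90.00, 158.20).
triangular fin: A = ½·30·110 = 1650.00, centroid at (190.00, 36.67).
ΣA = 35973.45 mm², ΣAx_c = 3402610.52 mm³, ΣAy_c = 3369314.03 mm³.
x_c = 3402610.52/35973.45 = 94.59 mm; y_c = 3369314.03/35973.45 = 93.66 mm.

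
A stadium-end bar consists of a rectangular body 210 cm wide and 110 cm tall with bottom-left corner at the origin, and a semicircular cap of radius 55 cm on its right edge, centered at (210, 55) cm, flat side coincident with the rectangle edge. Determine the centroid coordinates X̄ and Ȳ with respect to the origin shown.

rectangular body: A = 210 × 110 = 23100.00, centroid at (105.00, 55.00).
semicircular end: A = ½π·55² = 4751.66, centroid at (233.34, 55.00).
ΣA = 27851.66 cm², ΣAX̄ = 3534265.03 cm³, ΣAȲ = 1531841.24 cm³.
X̄ = 3534265.03/27851.66 = 126.90 cm; Ȳ = 1531841.24/27851.66 = 55.00 cm.

X̄ = 126.90 cm, Ȳ = 55.00 cm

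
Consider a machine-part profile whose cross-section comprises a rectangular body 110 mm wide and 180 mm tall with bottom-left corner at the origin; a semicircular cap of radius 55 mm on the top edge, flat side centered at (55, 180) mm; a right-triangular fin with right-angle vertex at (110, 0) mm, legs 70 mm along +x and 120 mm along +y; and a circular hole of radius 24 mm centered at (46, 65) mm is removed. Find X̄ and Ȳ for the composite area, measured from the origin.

rectangular body: A = 110 × 180 = 19800.00, centroid at (55.00, 90.00).
semicircular top: A = ½π·55² = 4751.66, centroid at (55.00, 203.34).
triangular fin: A = ½·70·120 = 4200.00, centroid at (133.33, 40.00).
hole: A = −π·24² = -1809.56, centroid at (46.00, 65.00).
ΣA = 26942.10 mm², ΣAX̄ = 1827101.60 mm³, ΣAȲ = 2798594.04 mm³.
X̄ = 1827101.60/26942.10 = 67.82 mm; Ȳ = 2798594.04/26942.10 = 103.87 mm.

X̄ = 67.82 mm, Ȳ = 103.87 mm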